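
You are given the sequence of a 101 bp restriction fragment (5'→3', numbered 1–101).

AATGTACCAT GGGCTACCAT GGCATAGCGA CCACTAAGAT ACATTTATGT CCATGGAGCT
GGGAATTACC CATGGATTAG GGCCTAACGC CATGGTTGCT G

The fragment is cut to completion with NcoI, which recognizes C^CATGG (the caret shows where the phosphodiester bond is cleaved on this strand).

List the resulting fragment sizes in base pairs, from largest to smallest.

NcoI sites (CCATGG) start at positions 7, 17, 51, 70, 90.
NcoI cuts after the first base of each site, so after positions 7, 17, 51, 70, 90.
Linear molecule, 5 cuts → 6 fragments:
  1–7 → 7 bp
  8–17 → 10 bp
  18–51 → 34 bp
  52–70 → 19 bp
  71–90 → 20 bp
  91–101 → 11 bp
Sorted largest to smallest: 34, 20, 19, 11, 10, 7 bp.

34, 20, 19, 11, 10, 7 bp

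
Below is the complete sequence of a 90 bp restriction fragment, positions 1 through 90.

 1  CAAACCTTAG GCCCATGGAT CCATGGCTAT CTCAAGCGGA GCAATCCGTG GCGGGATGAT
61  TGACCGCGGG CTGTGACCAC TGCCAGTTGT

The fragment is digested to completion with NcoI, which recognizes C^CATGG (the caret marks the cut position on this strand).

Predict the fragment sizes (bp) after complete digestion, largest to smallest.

NcoI sites (CCATGG) start at positions 13, 21.
NcoI cuts after the first base of each site, so after positions 13, 21.
Linear molecule, 2 cuts → 3 fragments:
  1–13 → 13 bp
  14–21 → 8 bp
  22–90 → 69 bp
Sorted largest to smallest: 69, 13, 8 bp.

69, 13, 8 bp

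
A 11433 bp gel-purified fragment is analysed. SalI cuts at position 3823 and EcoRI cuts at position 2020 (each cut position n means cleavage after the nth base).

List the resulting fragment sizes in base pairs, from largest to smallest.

Combined cut positions (sorted): 2020, 3823.
Linear molecule, 2 cuts → 3 fragments:
  2020 − 0 = 2020 bp
  3823 − 2020 = 1803 bp
  11433 − 3823 = 7610 bp
Sorted largest to smallest: 7610, 2020, 1803 bp.

7610, 2020, 1803 bp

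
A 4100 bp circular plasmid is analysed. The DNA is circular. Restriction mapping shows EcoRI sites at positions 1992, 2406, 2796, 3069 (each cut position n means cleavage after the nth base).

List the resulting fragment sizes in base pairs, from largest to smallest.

3023, 414, 390, 273 bp

Circular molecule, 4 cuts → 4 fragments:
  2406 − 1992 = 414 bp
  2796 − 2406 = 390 bp
  3069 − 2796 = 273 bp
  wrap: 4100 − 3069 + 1992 = 3023 bp
Sorted largest to smallest: 3023, 414, 390, 273 bp.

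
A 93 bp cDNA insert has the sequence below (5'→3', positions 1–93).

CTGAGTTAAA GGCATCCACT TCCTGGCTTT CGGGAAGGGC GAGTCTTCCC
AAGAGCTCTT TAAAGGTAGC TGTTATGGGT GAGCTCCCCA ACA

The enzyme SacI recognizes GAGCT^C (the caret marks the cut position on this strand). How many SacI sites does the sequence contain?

2

GAGCTC occurs starting at positions 53, 81.
SacI cuts at 2 sites.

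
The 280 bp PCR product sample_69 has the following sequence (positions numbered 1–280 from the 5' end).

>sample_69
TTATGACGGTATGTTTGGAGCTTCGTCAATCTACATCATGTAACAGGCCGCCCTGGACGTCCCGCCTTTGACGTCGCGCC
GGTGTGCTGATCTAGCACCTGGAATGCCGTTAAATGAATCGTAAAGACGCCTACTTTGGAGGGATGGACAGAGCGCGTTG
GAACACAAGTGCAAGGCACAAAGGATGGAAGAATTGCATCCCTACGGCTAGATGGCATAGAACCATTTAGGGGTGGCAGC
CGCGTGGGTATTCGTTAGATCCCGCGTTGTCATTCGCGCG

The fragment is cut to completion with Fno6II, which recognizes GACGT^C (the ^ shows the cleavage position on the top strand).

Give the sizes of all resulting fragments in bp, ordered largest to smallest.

Fno6II sites (GACGTC) start at positions 56, 70.
Fno6II cuts after base 5 of each site (before the last base), so after positions 60, 74.
Linear molecule, 2 cuts → 3 fragments:
  1–60 → 60 bp
  61–74 → 14 bp
  75–280 → 206 bp
Sorted largest to smallest: 206, 60, 14 bp.

206, 60, 14 bp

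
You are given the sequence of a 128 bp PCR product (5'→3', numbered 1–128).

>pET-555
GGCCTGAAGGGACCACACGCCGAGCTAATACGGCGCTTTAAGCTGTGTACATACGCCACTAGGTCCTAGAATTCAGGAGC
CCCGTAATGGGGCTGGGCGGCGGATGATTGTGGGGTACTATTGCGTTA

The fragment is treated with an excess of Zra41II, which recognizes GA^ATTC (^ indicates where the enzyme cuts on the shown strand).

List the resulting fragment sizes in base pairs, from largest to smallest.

70, 58 bp

The Zra41II site (GAATTC) starts at position 69.
Zra41II cuts after base 2 of each site, so after position 70.
Linear molecule, 1 cut → 2 fragments:
  1–70 → 70 bp
  71–128 → 58 bp
Sorted largest to smallest: 70, 58 bp.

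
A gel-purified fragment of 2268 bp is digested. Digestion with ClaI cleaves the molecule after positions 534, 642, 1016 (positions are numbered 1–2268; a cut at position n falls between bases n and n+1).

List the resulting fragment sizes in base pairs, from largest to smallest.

Linear molecule, 3 cuts → 4 fragments:
  534 − 0 = 534 bp
  642 − 534 = 108 bp
  1016 − 642 = 374 bp
  2268 − 1016 = 1252 bp
Sorted largest to smallest: 1252, 534, 374, 108 bp.

1252, 534, 374, 108 bp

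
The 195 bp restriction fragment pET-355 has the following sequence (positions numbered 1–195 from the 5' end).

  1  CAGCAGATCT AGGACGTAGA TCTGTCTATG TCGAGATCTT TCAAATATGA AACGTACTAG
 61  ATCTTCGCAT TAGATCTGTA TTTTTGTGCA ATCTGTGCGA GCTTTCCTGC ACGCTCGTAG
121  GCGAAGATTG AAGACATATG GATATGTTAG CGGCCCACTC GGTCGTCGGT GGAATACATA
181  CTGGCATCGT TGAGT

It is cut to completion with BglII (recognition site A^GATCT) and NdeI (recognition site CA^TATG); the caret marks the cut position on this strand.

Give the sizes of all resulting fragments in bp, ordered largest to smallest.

BglII sites (AGATCT) start at positions 5, 18, 34, 59, 72.
BglII cuts after the first base of each site, so after positions 5, 18, 34, 59, 72.
The NdeI site (CATATG) starts at position 135.
NdeI cuts after base 2 of each site, so after position 136.
Combined cut positions: 5, 18, 34, 59, 72, 136.
Linear molecule, 6 cuts → 7 fragments:
  1–5 → 5 bp
  6–18 → 13 bp
  19–34 → 16 bp
  35–59 → 25 bp
  60–72 → 13 bp
  73–136 → 64 bp
  137–195 → 59 bp
Sorted largest to smallest: 64, 59, 25, 16, 13, 13, 5 bp.

64, 59, 25, 16, 13, 13, 5 bp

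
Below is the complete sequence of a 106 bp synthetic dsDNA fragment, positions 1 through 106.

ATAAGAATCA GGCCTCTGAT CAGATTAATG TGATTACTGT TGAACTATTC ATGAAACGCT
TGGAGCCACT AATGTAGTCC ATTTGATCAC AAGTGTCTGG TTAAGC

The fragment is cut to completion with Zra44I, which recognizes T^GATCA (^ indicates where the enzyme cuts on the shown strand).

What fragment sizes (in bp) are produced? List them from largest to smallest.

Zra44I sites (TGATCA) start at positions 17, 84.
Zra44I cuts after the first base of each site, so after positions 17, 84.
Linear molecule, 2 cuts → 3 fragments:
  1–17 → 17 bp
  18–84 → 67 bp
  85–106 → 22 bp
Sorted largest to smallest: 67, 22, 17 bp.

67, 22, 17 bp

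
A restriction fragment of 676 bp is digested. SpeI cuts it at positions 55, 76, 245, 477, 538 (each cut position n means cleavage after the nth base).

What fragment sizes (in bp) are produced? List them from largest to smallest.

232, 169, 138, 61, 55, 21 bp

Linear molecule, 5 cuts → 6 fragments:
  55 − 0 = 55 bp
  76 − 55 = 21 bp
  245 − 76 = 169 bp
  477 − 245 = 232 bp
  538 − 477 = 61 bp
  676 − 538 = 138 bp
Sorted largest to smallest: 232, 169, 138, 61, 55, 21 bp.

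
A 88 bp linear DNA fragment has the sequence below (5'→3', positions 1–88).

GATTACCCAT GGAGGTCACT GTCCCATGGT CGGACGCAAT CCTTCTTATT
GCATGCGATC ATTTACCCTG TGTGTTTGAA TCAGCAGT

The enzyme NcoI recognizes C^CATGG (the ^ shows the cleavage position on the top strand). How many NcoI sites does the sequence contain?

2

CCATGG occurs starting at positions 7, 24.
NcoI cuts at 2 sites.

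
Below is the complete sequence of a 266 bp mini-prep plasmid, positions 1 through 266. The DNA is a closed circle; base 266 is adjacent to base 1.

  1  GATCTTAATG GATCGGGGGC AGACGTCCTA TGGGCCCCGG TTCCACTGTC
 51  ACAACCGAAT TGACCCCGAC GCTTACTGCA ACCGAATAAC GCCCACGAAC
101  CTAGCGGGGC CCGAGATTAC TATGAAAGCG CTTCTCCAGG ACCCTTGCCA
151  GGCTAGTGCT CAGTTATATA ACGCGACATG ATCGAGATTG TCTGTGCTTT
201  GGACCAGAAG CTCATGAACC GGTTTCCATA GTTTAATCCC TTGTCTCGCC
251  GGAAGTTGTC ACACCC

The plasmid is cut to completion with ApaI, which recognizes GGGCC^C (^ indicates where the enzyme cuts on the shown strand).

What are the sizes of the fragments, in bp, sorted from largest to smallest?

ApaI sites (GGGCCC) start at positions 32, 107.
ApaI cuts after base 5 of each site (before the last base), so after positions 36, 111.
Circular molecule, 2 cuts → 2 fragments:
  37–111 → 75 bp
  112–266 then 1–36 → 155 + 36 = 191 bp
Sorted largest to smallest: 191, 75 bp.

191, 75 bp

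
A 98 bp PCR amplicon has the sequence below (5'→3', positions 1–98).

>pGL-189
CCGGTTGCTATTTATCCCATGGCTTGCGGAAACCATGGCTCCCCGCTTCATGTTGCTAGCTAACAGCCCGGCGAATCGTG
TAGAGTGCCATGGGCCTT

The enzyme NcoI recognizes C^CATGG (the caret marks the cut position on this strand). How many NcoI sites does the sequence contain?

CCATGG occurs starting at positions 17, 33, 88.
NcoI cuts at 3 sites.

3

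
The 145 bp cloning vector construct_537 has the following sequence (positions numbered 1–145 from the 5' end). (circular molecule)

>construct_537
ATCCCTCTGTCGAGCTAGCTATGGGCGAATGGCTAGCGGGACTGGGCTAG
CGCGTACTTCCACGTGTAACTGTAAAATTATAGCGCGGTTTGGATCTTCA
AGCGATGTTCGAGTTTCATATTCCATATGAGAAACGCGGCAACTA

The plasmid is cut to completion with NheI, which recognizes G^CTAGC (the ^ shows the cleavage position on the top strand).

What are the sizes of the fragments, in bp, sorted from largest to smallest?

NheI sites (GCTAGC) start at positions 14, 32, 46.
NheI cuts after the first base of each site, so after positions 14, 32, 46.
Circular molecule, 3 cuts → 3 fragments:
  15–32 → 18 bp
  33–46 → 14 bp
  47–145 then 1–14 → 99 + 14 = 113 bp
Sorted largest to smallest: 113, 18, 14 bp.

113, 18, 14 bp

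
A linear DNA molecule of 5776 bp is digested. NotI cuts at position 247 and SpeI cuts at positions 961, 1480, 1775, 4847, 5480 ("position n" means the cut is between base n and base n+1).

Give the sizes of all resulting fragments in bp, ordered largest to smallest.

3072, 714, 633, 519, 296, 295, 247 bp

Combined cut positions (sorted): 247, 961, 1480, 1775, 4847, 5480.
Linear molecule, 6 cuts → 7 fragments:
  247 − 0 = 247 bp
  961 − 247 = 714 bp
  1480 − 961 = 519 bp
  1775 − 1480 = 295 bp
  4847 − 1775 = 3072 bp
  5480 − 4847 = 633 bp
  5776 − 5480 = 296 bp
Sorted largest to smallest: 3072, 714, 633, 519, 296, 295, 247 bp.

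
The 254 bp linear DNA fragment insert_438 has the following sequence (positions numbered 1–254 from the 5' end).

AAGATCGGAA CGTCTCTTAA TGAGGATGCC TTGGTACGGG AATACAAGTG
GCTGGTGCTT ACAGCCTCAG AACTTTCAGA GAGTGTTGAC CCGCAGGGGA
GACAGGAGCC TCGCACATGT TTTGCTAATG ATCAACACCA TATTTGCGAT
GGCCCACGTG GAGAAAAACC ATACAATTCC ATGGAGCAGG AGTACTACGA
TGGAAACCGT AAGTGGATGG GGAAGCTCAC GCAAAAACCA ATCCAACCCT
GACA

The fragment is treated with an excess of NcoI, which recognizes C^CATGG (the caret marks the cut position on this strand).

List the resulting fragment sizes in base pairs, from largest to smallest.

179, 75 bp

The NcoI site (CCATGG) starts at position 179.
NcoI cuts after the first base of each site, so after position 179.
Linear molecule, 1 cut → 2 fragments:
  1–179 → 179 bp
  180–254 → 75 bp
Sorted largest to smallest: 179, 75 bp.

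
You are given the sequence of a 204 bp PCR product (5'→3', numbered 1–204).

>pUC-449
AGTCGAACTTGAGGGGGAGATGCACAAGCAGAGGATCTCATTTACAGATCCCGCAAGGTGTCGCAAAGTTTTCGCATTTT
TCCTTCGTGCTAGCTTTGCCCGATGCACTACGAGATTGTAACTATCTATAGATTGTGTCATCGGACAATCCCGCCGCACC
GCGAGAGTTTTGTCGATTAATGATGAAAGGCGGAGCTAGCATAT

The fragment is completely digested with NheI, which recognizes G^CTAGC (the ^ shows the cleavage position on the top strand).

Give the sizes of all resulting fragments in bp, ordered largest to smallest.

106, 89, 9 bp

NheI sites (GCTAGC) start at positions 89, 195.
NheI cuts after the first base of each site, so after positions 89, 195.
Linear molecule, 2 cuts → 3 fragments:
  1–89 → 89 bp
  90–195 → 106 bp
  196–204 → 9 bp
Sorted largest to smallest: 106, 89, 9 bp.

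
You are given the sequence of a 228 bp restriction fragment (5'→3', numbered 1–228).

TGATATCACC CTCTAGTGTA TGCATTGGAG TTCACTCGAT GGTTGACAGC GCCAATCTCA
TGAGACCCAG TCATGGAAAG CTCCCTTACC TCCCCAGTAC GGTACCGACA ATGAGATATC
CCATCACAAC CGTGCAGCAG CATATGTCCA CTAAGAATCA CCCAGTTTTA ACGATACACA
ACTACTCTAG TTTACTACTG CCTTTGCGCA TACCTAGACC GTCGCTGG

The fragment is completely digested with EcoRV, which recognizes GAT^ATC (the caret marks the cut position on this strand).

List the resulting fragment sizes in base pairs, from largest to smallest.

113, 111, 4 bp

EcoRV sites (GATATC) start at positions 2, 115.
EcoRV cuts after base 3 of each site, so after positions 4, 117.
Linear molecule, 2 cuts → 3 fragments:
  1–4 → 4 bp
  5–117 → 113 bp
  118–228 → 111 bp
Sorted largest to smallest: 113, 111, 4 bp.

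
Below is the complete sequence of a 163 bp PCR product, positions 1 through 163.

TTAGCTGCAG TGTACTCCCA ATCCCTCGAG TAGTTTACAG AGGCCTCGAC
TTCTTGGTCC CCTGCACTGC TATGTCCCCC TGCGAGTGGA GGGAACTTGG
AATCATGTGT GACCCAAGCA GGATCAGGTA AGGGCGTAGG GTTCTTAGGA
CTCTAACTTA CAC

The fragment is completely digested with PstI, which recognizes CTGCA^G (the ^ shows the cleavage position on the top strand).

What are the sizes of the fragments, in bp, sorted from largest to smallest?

The PstI site (CTGCAG) starts at position 5.
PstI cuts after base 5 of each site (before the last base), so after position 9.
Linear molecule, 1 cut → 2 fragments:
  1–9 → 9 bp
  10–163 → 154 bp
Sorted largest to smallest: 154, 9 bp.

154, 9 bp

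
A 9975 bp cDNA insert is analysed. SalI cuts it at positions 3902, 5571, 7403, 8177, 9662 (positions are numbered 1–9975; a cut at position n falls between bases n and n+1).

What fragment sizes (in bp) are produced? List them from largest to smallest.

Linear molecule, 5 cuts → 6 fragments:
  3902 − 0 = 3902 bp
  5571 − 3902 = 1669 bp
  7403 − 5571 = 1832 bp
  8177 − 7403 = 774 bp
  9662 − 8177 = 1485 bp
  9975 − 9662 = 313 bp
Sorted largest to smallest: 3902, 1832, 1669, 1485, 774, 313 bp.

3902, 1832, 1669, 1485, 774, 313 bp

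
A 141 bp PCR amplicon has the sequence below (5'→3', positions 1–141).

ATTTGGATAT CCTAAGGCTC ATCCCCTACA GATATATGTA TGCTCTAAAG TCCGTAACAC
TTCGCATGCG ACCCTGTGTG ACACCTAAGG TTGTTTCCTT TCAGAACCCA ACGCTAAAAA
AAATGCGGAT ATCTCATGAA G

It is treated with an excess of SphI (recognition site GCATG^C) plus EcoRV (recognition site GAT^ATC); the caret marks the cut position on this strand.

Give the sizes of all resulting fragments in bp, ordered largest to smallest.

62, 60, 11, 8 bp

The SphI site (GCATGC) starts at position 64.
SphI cuts after base 5 of each site (before the last base), so after position 68.
EcoRV sites (GATATC) start at positions 6, 128.
EcoRV cuts after base 3 of each site, so after positions 8, 130.
Combined cut positions: 8, 68, 130.
Linear molecule, 3 cuts → 4 fragments:
  1–8 → 8 bp
  9–68 → 60 bp
  69–130 → 62 bp
  131–141 → 11 bp
Sorted largest to smallest: 62, 60, 11, 8 bp.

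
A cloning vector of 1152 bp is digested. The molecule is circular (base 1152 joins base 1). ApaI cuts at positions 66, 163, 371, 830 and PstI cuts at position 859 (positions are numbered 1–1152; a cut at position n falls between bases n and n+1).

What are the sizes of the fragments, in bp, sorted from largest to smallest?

Combined cut positions (sorted): 66, 163, 371, 830, 859.
Circular molecule, 5 cuts → 5 fragments:
  163 − 66 = 97 bp
  371 − 163 = 208 bp
  830 − 371 = 459 bp
  859 − 830 = 29 bp
  wrap: 1152 − 859 + 66 = 359 bp
Sorted largest to smallest: 459, 359, 208, 97, 29 bp.

459, 359, 208, 97, 29 bp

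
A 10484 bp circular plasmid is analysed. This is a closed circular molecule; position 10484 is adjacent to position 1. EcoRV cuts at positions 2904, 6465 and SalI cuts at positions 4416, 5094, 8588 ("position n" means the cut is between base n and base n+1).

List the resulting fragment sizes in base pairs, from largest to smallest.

Combined cut positions (sorted): 2904, 4416, 5094, 6465, 8588.
Circular molecule, 5 cuts → 5 fragments:
  4416 − 2904 = 1512 bp
  5094 − 4416 = 678 bp
  6465 − 5094 = 1371 bp
  8588 − 6465 = 2123 bp
  wrap: 10484 − 8588 + 2904 = 4800 bp
Sorted largest to smallest: 4800, 2123, 1512, 1371, 678 bp.

4800, 2123, 1512, 1371, 678 bp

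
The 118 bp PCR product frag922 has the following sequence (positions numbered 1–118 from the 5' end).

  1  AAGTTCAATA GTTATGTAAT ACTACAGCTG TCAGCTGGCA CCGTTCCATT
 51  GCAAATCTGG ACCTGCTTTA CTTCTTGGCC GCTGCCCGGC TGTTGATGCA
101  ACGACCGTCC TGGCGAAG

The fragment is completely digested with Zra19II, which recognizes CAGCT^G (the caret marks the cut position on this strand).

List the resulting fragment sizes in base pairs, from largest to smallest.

82, 29, 7 bp

Zra19II sites (CAGCTG) start at positions 25, 32.
Zra19II cuts after base 5 of each site (before the last base), so after positions 29, 36.
Linear molecule, 2 cuts → 3 fragments:
  1–29 → 29 bp
  30–36 → 7 bp
  37–118 → 82 bp
Sorted largest to smallest: 82, 29, 7 bp.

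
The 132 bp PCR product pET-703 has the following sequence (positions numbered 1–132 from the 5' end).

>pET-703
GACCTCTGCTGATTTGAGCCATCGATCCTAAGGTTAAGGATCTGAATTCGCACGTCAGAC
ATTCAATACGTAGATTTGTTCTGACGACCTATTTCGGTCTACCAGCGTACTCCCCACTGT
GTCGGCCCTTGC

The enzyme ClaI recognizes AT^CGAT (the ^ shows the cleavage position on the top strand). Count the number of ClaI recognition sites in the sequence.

ATCGAT occurs starting at position 21.
ClaI cuts at 1 site.

1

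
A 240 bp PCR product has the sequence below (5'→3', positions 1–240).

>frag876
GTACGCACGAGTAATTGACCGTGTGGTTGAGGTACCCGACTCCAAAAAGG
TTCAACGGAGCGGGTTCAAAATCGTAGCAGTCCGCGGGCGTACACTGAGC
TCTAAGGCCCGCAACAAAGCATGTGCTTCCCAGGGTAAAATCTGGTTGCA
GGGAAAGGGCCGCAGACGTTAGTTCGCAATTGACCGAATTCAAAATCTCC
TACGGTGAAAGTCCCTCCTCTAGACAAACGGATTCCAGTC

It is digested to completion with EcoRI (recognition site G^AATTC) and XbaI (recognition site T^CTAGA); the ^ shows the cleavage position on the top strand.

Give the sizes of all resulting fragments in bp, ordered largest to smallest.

186, 33, 21 bp

The EcoRI site (GAATTC) starts at position 186.
EcoRI cuts after the first base of each site, so after position 186.
The XbaI site (TCTAGA) starts at position 219.
XbaI cuts after the first base of each site, so after position 219.
Combined cut positions: 186, 219.
Linear molecule, 2 cuts → 3 fragments:
  1–186 → 186 bp
  187–219 → 33 bp
  220–240 → 21 bp
Sorted largest to smallest: 186, 33, 21 bp.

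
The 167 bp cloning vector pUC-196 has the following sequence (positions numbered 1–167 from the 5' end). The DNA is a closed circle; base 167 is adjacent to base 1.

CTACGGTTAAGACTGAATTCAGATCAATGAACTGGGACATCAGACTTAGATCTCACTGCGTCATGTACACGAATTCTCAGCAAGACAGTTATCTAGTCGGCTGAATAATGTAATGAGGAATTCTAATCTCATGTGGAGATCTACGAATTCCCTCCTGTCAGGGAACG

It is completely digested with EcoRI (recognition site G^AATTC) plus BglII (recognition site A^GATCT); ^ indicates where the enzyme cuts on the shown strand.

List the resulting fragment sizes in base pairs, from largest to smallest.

EcoRI sites (GAATTC) start at positions 15, 71, 118, 145.
EcoRI cuts after the first base of each site, so after positions 15, 71, 118, 145.
BglII sites (AGATCT) start at positions 48, 137.
BglII cuts after the first base of each site, so after positions 48, 137.
Combined cut positions: 15, 48, 71, 118, 137, 145.
Circular molecule, 6 cuts → 6 fragments:
  16–48 → 33 bp
  49–71 → 23 bp
  72–118 → 47 bp
  119–137 → 19 bp
  138–145 → 8 bp
  146–167 then 1–15 → 22 + 15 = 37 bp
Sorted largest to smallest: 47, 37, 33, 23, 19, 8 bp.

47, 37, 33, 23, 19, 8 bp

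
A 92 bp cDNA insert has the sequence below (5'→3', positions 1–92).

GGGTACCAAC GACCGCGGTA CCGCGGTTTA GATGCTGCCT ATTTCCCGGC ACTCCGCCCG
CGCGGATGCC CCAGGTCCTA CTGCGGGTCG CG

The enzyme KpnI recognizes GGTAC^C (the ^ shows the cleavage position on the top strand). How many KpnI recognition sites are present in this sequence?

GGTACC occurs starting at positions 2, 17.
KpnI cuts at 2 sites.

2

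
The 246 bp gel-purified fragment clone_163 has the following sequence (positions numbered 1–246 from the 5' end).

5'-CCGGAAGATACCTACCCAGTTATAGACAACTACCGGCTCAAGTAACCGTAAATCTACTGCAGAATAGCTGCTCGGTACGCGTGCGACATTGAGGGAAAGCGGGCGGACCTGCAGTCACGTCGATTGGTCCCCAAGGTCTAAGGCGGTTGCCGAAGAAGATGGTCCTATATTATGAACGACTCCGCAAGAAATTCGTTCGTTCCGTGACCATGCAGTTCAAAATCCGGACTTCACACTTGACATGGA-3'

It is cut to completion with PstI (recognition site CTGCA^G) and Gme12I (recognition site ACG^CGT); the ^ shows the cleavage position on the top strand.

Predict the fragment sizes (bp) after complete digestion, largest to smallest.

PstI sites (CTGCAG) start at positions 57, 109.
PstI cuts after base 5 of each site (before the last base), so after positions 61, 113.
The Gme12I site (ACGCGT) starts at position 77.
Gme12I cuts after base 3 of each site, so after position 79.
Combined cut positions: 61, 79, 113.
Linear molecule, 3 cuts → 4 fragments:
  1–61 → 61 bp
  62–79 → 18 bp
  80–113 → 34 bp
  114–246 → 133 bp
Sorted largest to smallest: 133, 61, 34, 18 bp.

133, 61, 34, 18 bp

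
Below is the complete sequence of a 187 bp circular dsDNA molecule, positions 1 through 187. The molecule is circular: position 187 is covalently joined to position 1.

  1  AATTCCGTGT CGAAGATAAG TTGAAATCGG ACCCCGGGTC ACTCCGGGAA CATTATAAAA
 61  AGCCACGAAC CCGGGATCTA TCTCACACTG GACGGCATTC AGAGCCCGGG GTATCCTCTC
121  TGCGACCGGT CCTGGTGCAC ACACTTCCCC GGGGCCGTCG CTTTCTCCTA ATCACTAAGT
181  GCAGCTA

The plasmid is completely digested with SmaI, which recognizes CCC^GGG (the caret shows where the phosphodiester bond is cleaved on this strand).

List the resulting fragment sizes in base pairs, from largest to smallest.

SmaI sites (CCCGGG) start at positions 33, 70, 105, 148.
SmaI cuts after base 3 of each site, so after positions 35, 72, 107, 150.
Circular molecule, 4 cuts → 4 fragments:
  36–72 → 37 bp
  73–107 → 35 bp
  108–150 → 43 bp
  151–187 then 1–35 → 37 + 35 = 72 bp
Sorted largest to smallest: 72, 43, 37, 35 bp.

72, 43, 37, 35 bp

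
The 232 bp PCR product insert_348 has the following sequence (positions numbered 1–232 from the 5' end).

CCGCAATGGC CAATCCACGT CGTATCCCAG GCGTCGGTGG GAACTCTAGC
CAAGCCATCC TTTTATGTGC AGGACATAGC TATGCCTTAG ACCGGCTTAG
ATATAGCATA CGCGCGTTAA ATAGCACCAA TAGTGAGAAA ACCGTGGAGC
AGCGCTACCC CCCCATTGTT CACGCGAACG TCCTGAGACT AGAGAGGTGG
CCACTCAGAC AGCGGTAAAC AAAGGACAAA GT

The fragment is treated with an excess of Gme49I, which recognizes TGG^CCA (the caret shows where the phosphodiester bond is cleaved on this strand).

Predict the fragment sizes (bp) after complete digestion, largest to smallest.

191, 32, 9 bp

Gme49I sites (TGGCCA) start at positions 7, 198.
Gme49I cuts after base 3 of each site, so after positions 9, 200.
Linear molecule, 2 cuts → 3 fragments:
  1–9 → 9 bp
  10–200 → 191 bp
  201–232 → 32 bp
Sorted largest to smallest: 191, 32, 9 bp.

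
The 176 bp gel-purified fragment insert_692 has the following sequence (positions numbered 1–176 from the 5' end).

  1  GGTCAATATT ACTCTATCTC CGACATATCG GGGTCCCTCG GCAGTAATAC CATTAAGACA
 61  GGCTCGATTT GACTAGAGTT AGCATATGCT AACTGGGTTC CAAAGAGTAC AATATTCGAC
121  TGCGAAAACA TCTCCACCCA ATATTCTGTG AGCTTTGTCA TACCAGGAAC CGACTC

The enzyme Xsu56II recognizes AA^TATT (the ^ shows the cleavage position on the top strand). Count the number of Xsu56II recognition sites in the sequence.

AATATT occurs starting at positions 5, 111, 140.
Xsu56II cuts at 3 sites.

3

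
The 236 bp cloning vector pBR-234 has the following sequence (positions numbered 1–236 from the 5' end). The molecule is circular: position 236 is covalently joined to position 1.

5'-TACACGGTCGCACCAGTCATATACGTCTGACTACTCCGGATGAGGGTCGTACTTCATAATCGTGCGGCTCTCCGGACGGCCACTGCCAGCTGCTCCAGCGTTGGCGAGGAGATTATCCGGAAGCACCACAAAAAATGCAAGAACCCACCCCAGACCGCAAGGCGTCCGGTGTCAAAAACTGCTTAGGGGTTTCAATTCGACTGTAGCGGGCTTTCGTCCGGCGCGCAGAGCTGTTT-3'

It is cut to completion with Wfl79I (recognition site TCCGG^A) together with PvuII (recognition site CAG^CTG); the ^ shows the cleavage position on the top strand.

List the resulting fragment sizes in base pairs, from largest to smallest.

155, 36, 31, 14 bp

Wfl79I sites (TCCGGA) start at positions 35, 71, 116.
Wfl79I cuts after base 5 of each site (before the last base), so after positions 39, 75, 120.
The PvuII site (CAGCTG) starts at position 87.
PvuII cuts after base 3 of each site, so after position 89.
Combined cut positions: 39, 75, 89, 120.
Circular molecule, 4 cuts → 4 fragments:
  40–75 → 36 bp
  76–89 → 14 bp
  90–120 → 31 bp
  121–236 then 1–39 → 116 + 39 = 155 bp
Sorted largest to smallest: 155, 36, 31, 14 bp.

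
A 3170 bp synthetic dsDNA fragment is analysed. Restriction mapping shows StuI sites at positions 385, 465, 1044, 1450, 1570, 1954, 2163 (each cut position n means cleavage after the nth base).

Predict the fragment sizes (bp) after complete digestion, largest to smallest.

Linear molecule, 7 cuts → 8 fragments:
  385 − 0 = 385 bp
  465 − 385 = 80 bp
  1044 − 465 = 579 bp
  1450 − 1044 = 406 bp
  1570 − 1450 = 120 bp
  1954 − 1570 = 384 bp
  2163 − 1954 = 209 bp
  3170 − 2163 = 1007 bp
Sorted largest to smallest: 1007, 579, 406, 385, 384, 209, 120, 80 bp.

1007, 579, 406, 385, 384, 209, 120, 80 bp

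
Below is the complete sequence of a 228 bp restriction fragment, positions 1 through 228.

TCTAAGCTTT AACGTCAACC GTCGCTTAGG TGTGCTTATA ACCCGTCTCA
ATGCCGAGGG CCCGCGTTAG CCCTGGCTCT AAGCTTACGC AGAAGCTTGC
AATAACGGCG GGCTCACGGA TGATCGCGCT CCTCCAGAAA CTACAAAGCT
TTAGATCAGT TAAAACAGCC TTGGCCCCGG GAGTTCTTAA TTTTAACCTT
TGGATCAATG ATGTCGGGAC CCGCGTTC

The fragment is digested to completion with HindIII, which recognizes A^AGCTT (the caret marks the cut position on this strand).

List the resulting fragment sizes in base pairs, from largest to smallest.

82, 77, 53, 12, 4 bp

HindIII sites (AAGCTT) start at positions 4, 81, 93, 146.
HindIII cuts after the first base of each site, so after positions 4, 81, 93, 146.
Linear molecule, 4 cuts → 5 fragments:
  1–4 → 4 bp
  5–81 → 77 bp
  82–93 → 12 bp
  94–146 → 53 bp
  147–228 → 82 bp
Sorted largest to smallest: 82, 77, 53, 12, 4 bp.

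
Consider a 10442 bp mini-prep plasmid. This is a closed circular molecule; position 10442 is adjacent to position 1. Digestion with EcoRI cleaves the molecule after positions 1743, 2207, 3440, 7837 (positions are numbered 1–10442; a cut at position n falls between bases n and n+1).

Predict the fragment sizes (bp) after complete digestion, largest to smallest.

Circular molecule, 4 cuts → 4 fragments:
  2207 − 1743 = 464 bp
  3440 − 2207 = 1233 bp
  7837 − 3440 = 4397 bp
  wrap: 10442 − 7837 + 1743 = 4348 bp
Sorted largest to smallest: 4397, 4348, 1233, 464 bp.

4397, 4348, 1233, 464 bp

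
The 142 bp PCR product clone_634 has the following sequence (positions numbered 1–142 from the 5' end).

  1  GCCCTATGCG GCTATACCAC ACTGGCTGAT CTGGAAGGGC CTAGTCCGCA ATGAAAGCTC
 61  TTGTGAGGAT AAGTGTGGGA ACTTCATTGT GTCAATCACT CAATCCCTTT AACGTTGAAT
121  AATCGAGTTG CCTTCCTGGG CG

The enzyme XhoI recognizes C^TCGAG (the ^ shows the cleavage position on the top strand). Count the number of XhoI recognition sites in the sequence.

0

No occurrence of CTCGAG is present in the sequence.
XhoI does not cut: 0 sites.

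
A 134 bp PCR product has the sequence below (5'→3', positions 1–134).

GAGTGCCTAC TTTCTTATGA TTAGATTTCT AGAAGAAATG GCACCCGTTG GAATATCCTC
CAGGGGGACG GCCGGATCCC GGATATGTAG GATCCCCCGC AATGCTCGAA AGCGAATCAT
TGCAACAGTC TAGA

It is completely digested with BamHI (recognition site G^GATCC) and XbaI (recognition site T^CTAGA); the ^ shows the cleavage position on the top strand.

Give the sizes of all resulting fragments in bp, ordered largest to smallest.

BamHI sites (GGATCC) start at positions 74, 90.
BamHI cuts after the first base of each site, so after positions 74, 90.
XbaI sites (TCTAGA) start at positions 28, 129.
XbaI cuts after the first base of each site, so after positions 28, 129.
Combined cut positions: 28, 74, 90, 129.
Linear molecule, 4 cuts → 5 fragments:
  1–28 → 28 bp
  29–74 → 46 bp
  75–90 → 16 bp
  91–129 → 39 bp
  130–134 → 5 bp
Sorted largest to smallest: 46, 39, 28, 16, 5 bp.

46, 39, 28, 16, 5 bp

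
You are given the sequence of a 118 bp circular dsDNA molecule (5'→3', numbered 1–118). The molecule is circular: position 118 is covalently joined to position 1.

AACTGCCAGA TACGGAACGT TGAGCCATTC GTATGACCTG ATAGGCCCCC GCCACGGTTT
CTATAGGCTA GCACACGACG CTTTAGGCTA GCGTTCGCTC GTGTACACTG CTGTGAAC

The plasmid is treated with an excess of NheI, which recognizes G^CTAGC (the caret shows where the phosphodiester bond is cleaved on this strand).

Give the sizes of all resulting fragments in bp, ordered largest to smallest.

98, 20 bp

NheI sites (GCTAGC) start at positions 67, 87.
NheI cuts after the first base of each site, so after positions 67, 87.
Circular molecule, 2 cuts → 2 fragments:
  68–87 → 20 bp
  88–118 then 1–67 → 31 + 67 = 98 bp
Sorted largest to smallest: 98, 20 bp.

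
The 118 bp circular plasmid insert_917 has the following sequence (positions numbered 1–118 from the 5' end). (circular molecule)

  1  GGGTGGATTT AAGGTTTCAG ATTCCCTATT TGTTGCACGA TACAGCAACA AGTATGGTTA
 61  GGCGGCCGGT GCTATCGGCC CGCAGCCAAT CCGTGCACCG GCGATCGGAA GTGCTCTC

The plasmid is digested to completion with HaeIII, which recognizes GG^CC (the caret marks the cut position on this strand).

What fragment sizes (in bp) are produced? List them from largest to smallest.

HaeIII sites (GGCC) start at positions 64, 77.
HaeIII cuts after base 2 of each site, so after positions 65, 78.
Circular molecule, 2 cuts → 2 fragments:
  66–78 → 13 bp
  79–118 then 1–65 → 40 + 65 = 105 bp
Sorted largest to smallest: 105, 13 bp.

105, 13 bp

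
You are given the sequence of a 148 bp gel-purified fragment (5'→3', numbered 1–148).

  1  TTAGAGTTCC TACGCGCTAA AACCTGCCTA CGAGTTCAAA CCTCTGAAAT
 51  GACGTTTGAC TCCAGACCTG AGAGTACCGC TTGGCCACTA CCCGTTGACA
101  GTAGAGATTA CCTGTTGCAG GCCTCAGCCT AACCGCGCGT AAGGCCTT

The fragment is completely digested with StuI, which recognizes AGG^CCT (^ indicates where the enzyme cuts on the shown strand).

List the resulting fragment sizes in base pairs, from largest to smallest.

121, 23, 4 bp

StuI sites (AGGCCT) start at positions 119, 142.
StuI cuts after base 3 of each site, so after positions 121, 144.
Linear molecule, 2 cuts → 3 fragments:
  1–121 → 121 bp
  122–144 → 23 bp
  145–148 → 4 bp
Sorted largest to smallest: 121, 23, 4 bp.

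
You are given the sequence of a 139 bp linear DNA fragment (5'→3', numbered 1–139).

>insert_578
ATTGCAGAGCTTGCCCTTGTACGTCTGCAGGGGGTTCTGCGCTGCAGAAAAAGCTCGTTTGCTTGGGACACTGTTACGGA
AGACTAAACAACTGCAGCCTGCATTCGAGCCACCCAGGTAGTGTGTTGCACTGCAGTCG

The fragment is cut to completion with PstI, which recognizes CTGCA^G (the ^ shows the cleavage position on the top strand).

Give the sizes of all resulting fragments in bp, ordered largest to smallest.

PstI sites (CTGCAG) start at positions 25, 42, 92, 131.
PstI cuts after base 5 of each site (before the last base), so after positions 29, 46, 96, 135.
Linear molecule, 4 cuts → 5 fragments:
  1–29 → 29 bp
  30–46 → 17 bp
  47–96 → 50 bp
  97–135 → 39 bp
  136–139 → 4 bp
Sorted largest to smallest: 50, 39, 29, 17, 4 bp.

50, 39, 29, 17, 4 bp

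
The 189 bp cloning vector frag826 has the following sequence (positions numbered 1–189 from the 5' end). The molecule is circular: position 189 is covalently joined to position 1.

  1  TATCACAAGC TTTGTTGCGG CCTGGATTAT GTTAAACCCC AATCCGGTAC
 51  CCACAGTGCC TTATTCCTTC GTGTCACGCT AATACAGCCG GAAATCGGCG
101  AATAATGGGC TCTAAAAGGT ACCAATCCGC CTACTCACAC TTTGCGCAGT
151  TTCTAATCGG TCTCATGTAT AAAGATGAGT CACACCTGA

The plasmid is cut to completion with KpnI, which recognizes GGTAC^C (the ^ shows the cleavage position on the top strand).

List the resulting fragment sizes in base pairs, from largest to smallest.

117, 72 bp

KpnI sites (GGTACC) start at positions 46, 118.
KpnI cuts after base 5 of each site (before the last base), so after positions 50, 122.
Circular molecule, 2 cuts → 2 fragments:
  51–122 → 72 bp
  123–189 then 1–50 → 67 + 50 = 117 bp
Sorted largest to smallest: 117, 72 bp.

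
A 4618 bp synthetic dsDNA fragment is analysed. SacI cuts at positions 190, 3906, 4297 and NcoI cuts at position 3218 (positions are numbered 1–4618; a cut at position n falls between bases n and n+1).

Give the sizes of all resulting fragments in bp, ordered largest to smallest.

3028, 688, 391, 321, 190 bp

Combined cut positions (sorted): 190, 3218, 3906, 4297.
Linear molecule, 4 cuts → 5 fragments:
  190 − 0 = 190 bp
  3218 − 190 = 3028 bp
  3906 − 3218 = 688 bp
  4297 − 3906 = 391 bp
  4618 − 4297 = 321 bp
Sorted largest to smallest: 3028, 688, 391, 321, 190 bp.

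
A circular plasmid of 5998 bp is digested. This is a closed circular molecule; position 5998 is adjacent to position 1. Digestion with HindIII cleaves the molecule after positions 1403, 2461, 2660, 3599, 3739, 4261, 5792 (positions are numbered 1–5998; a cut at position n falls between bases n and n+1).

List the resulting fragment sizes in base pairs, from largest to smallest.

1609, 1531, 1058, 939, 522, 199, 140 bp

Circular molecule, 7 cuts → 7 fragments:
  2461 − 1403 = 1058 bp
  2660 − 2461 = 199 bp
  3599 − 2660 = 939 bp
  3739 − 3599 = 140 bp
  4261 − 3739 = 522 bp
  5792 − 4261 = 1531 bp
  wrap: 5998 − 5792 + 1403 = 1609 bp
Sorted largest to smallest: 1609, 1531, 1058, 939, 522, 199, 140 bp.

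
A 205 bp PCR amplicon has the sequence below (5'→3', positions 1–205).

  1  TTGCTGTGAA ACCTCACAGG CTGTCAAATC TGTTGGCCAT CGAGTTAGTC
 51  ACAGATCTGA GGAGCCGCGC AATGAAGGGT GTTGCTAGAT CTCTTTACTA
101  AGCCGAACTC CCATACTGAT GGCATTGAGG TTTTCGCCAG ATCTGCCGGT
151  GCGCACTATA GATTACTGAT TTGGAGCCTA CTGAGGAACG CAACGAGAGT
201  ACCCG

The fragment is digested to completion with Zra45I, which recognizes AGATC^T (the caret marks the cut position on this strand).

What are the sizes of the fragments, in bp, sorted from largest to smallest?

62, 57, 52, 34 bp

Zra45I sites (AGATCT) start at positions 53, 87, 139.
Zra45I cuts after base 5 of each site (before the last base), so after positions 57, 91, 143.
Linear molecule, 3 cuts → 4 fragments:
  1–57 → 57 bp
  58–91 → 34 bp
  92–143 → 52 bp
  144–205 → 62 bp
Sorted largest to smallest: 62, 57, 52, 34 bp.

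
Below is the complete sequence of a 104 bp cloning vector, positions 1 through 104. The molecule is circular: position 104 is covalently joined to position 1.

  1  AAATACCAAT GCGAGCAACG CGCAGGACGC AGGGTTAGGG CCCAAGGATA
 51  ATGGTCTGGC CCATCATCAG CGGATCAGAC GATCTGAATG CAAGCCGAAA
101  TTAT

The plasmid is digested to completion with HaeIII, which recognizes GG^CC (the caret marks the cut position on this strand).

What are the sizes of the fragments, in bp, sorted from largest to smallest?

85, 19 bp

HaeIII sites (GGCC) start at positions 39, 58.
HaeIII cuts after base 2 of each site, so after positions 40, 59.
Circular molecule, 2 cuts → 2 fragments:
  41–59 → 19 bp
  60–104 then 1–40 → 45 + 40 = 85 bp
Sorted largest to smallest: 85, 19 bp.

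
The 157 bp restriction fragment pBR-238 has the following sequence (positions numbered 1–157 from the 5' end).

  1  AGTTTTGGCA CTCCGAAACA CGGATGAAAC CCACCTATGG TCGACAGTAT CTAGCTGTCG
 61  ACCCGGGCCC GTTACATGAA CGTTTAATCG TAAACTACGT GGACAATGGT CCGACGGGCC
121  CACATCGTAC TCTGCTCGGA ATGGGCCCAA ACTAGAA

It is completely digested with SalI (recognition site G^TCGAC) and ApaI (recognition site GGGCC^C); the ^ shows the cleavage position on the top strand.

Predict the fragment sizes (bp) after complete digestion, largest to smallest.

51, 40, 27, 17, 12, 10 bp

SalI sites (GTCGAC) start at positions 40, 57.
SalI cuts after the first base of each site, so after positions 40, 57.
ApaI sites (GGGCCC) start at positions 65, 116, 143.
ApaI cuts after base 5 of each site (before the last base), so after positions 69, 120, 147.
Combined cut positions: 40, 57, 69, 120, 147.
Linear molecule, 5 cuts → 6 fragments:
  1–40 → 40 bp
  41–57 → 17 bp
  58–69 → 12 bp
  70–120 → 51 bp
  121–147 → 27 bp
  148–157 → 10 bp
Sorted largest to smallest: 51, 40, 27, 17, 12, 10 bp.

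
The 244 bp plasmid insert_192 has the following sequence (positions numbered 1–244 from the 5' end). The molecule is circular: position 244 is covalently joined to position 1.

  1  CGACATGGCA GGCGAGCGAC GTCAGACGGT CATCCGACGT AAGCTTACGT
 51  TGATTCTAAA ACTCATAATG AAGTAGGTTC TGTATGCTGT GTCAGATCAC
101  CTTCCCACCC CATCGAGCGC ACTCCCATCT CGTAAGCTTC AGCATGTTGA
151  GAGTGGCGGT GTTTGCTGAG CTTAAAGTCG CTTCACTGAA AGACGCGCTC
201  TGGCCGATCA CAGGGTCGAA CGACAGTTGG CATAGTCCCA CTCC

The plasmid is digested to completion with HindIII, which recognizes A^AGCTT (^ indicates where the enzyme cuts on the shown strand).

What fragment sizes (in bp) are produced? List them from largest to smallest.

HindIII sites (AAGCTT) start at positions 41, 134.
HindIII cuts after the first base of each site, so after positions 41, 134.
Circular molecule, 2 cuts → 2 fragments:
  42–134 → 93 bp
  135–244 then 1–41 → 110 + 41 = 151 bp
Sorted largest to smallest: 151, 93 bp.

151, 93 bp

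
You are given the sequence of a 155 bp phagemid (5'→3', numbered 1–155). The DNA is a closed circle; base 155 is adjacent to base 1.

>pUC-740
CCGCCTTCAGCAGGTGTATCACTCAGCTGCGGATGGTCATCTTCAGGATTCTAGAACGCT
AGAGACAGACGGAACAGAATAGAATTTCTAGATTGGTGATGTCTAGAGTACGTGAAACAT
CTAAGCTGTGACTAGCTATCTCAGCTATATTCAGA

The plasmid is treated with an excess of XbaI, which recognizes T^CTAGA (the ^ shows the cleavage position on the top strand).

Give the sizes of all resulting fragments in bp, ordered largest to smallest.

103, 37, 15 bp

XbaI sites (TCTAGA) start at positions 50, 87, 102.
XbaI cuts after the first base of each site, so after positions 50, 87, 102.
Circular molecule, 3 cuts → 3 fragments:
  51–87 → 37 bp
  88–102 → 15 bp
  103–155 then 1–50 → 53 + 50 = 103 bp
Sorted largest to smallest: 103, 37, 15 bp.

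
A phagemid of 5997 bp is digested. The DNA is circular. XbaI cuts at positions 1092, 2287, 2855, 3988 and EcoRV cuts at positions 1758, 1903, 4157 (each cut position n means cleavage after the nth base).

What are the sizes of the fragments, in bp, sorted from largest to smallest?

Combined cut positions (sorted): 1092, 1758, 1903, 2287, 2855, 3988, 4157.
Circular molecule, 7 cuts → 7 fragments:
  1758 − 1092 = 666 bp
  1903 − 1758 = 145 bp
  2287 − 1903 = 384 bp
  2855 − 2287 = 568 bp
  3988 − 2855 = 1133 bp
  4157 − 3988 = 169 bp
  wrap: 5997 − 4157 + 1092 = 2932 bp
Sorted largest to smallest: 2932, 1133, 666, 568, 384, 169, 145 bp.

2932, 1133, 666, 568, 384, 169, 145 bp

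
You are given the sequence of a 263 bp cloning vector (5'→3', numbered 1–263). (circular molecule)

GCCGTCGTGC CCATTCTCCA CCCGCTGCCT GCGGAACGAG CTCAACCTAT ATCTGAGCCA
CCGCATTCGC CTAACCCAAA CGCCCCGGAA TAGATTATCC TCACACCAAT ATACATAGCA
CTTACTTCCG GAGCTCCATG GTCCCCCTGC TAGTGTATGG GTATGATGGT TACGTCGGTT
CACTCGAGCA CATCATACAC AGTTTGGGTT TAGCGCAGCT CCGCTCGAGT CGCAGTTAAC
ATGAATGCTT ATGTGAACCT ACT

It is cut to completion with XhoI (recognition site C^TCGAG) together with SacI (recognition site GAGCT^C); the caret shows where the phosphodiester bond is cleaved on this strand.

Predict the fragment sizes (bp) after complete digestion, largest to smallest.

XhoI sites (CTCGAG) start at positions 183, 224.
XhoI cuts after the first base of each site, so after positions 183, 224.
SacI sites (GAGCTC) start at positions 38, 131.
SacI cuts after base 5 of each site (before the last base), so after positions 42, 135.
Combined cut positions: 42, 135, 183, 224.
Circular molecule, 4 cuts → 4 fragments:
  43–135 → 93 bp
  136–183 → 48 bp
  184–224 → 41 bp
  225–263 then 1–42 → 39 + 42 = 81 bp
Sorted largest to smallest: 93, 81, 48, 41 bp.

93, 81, 48, 41 bp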